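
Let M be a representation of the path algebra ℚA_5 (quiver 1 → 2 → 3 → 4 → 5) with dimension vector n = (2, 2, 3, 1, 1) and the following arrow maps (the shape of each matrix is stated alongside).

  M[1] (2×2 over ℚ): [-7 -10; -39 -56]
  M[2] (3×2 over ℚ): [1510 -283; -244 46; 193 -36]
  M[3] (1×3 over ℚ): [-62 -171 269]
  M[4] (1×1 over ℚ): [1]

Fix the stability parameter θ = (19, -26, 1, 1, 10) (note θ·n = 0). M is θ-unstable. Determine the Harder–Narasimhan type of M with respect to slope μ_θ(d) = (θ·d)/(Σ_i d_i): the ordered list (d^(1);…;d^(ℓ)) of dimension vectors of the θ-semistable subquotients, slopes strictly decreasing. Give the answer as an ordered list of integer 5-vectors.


Interval decomposition of M: I[1,3], I[1,5], I[3,3].
HN type (ℓ=3): μ^(1)=10; μ^(2)=1; μ^(3)=-7/2

((0, 0, 0, 0, 1); (0, 0, 3, 1, 0); (2, 2, 0, 0, 0))


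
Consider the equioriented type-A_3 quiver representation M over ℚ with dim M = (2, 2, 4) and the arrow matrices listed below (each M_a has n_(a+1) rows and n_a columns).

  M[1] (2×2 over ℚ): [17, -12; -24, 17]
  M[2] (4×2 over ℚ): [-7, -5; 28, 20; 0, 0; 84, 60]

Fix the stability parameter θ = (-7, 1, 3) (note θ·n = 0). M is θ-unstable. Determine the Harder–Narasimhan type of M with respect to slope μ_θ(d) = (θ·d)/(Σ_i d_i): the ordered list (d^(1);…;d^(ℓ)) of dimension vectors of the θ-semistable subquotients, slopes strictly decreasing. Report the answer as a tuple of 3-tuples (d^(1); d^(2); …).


Barcode: M ≅ I[1,2], I[1,3], I[3,3]^3. HN layers by μ_θ (3 steps, strictly decreasing):
  μ^(1)=3; μ^(2)=1; μ^(3)=-7

((0, 0, 4); (0, 2, 0); (2, 0, 0))


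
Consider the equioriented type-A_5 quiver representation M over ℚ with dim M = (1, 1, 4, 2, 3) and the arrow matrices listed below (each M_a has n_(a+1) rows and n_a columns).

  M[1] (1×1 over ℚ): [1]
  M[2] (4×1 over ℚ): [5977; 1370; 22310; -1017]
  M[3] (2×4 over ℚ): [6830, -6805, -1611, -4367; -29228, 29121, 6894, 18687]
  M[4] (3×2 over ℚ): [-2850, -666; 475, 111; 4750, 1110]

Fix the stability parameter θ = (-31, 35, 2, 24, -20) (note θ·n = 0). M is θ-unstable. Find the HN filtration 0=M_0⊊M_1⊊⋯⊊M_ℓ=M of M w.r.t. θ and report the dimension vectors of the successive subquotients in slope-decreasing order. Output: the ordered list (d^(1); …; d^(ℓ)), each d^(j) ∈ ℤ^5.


Interval decomposition of M: I[1,4], I[3,3]^2, I[3,5], I[5,5]^2.
HN type (ℓ=5): μ^(1)=24; μ^(2)=37/2; μ^(3)=2; μ^(4)=-20; μ^(5)=-31

((0, 0, 0, 1, 0); (0, 1, 1, 0, 0); (0, 0, 3, 1, 1); (0, 0, 0, 0, 2); (1, 0, 0, 0, 0))


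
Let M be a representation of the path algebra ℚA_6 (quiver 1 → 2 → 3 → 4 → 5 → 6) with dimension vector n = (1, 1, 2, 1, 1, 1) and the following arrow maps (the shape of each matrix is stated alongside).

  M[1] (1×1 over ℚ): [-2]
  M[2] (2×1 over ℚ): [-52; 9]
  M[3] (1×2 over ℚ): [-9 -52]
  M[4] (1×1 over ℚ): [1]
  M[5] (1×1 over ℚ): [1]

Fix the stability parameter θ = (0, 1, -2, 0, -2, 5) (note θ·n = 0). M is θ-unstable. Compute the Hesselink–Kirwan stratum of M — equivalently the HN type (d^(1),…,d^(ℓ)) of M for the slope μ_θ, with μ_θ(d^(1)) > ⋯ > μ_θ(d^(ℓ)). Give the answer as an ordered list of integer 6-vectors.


Interval decomposition of M: I[1,3], I[3,6].
HN type (ℓ=4): μ^(1)=5; μ^(2)=-1/3; μ^(3)=-1; μ^(4)=-2

((0, 0, 0, 0, 0, 1); (1, 1, 1, 0, 0, 0); (0, 0, 0, 1, 1, 0); (0, 0, 1, 0, 0, 0))


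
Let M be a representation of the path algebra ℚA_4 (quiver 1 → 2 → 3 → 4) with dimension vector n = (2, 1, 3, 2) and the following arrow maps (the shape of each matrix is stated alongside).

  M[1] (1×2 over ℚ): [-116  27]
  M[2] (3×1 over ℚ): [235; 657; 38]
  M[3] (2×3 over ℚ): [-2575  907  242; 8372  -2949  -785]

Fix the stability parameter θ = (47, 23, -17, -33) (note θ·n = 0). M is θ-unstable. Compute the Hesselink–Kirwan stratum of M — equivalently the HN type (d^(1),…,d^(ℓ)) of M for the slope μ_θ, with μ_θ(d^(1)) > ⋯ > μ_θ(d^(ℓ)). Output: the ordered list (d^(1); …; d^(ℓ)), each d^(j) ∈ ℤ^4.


Interval decomposition of M: I[1,1], I[1,4], I[3,3], I[3,4].
HN type (ℓ=4): μ^(1)=47; μ^(2)=5; μ^(3)=-17; μ^(4)=-25

((1, 0, 0, 0); (1, 1, 1, 1); (0, 0, 1, 0); (0, 0, 1, 1))


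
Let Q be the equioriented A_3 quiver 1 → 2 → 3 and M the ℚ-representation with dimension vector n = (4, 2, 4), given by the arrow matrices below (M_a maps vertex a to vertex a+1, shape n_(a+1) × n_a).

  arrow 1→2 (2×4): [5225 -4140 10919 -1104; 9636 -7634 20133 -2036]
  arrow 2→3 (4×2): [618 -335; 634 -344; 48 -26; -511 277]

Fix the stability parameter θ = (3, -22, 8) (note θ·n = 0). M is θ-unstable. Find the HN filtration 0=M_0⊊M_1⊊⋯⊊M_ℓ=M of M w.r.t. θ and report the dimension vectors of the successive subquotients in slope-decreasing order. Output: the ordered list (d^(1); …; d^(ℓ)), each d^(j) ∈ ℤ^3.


Barcode: M ≅ I[1,1]^2, I[1,3]^2, I[3,3]^2. HN layers by μ_θ (3 steps, strictly decreasing):
  μ^(1)=8; μ^(2)=3; μ^(3)=-19/2

((0, 0, 4); (2, 0, 0); (2, 2, 0))


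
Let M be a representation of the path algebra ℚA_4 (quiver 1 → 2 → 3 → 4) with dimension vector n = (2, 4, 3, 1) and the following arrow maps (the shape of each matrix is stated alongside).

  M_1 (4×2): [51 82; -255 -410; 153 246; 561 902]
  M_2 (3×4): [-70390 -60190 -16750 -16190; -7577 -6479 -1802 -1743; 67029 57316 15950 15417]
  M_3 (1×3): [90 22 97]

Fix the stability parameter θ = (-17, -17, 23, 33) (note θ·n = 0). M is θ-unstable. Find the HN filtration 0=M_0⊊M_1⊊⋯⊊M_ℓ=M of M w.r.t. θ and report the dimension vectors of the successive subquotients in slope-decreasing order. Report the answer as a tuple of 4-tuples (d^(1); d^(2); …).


Barcode: M ≅ I[1,1], I[1,3], I[2,2], I[2,3], I[2,4]. HN layers by μ_θ (3 steps, strictly decreasing):
  μ^(1)=33; μ^(2)=23; μ^(3)=-17

((0, 0, 0, 1); (0, 0, 3, 0); (2, 4, 0, 0))


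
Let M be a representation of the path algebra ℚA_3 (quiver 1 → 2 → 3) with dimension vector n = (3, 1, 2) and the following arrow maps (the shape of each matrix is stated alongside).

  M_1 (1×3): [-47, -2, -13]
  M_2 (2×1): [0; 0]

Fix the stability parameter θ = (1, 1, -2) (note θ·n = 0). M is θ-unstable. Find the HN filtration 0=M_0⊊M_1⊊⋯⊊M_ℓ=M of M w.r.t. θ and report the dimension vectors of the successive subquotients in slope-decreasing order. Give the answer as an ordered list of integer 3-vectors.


Via rank(M_{q-1}∘⋯∘M_p): M ≅ I[1,1]^2, I[1,2], I[3,3]^2.
μ_θ-semistable layers: μ^(1)=1; μ^(2)=-2

((3, 1, 0); (0, 0, 2))


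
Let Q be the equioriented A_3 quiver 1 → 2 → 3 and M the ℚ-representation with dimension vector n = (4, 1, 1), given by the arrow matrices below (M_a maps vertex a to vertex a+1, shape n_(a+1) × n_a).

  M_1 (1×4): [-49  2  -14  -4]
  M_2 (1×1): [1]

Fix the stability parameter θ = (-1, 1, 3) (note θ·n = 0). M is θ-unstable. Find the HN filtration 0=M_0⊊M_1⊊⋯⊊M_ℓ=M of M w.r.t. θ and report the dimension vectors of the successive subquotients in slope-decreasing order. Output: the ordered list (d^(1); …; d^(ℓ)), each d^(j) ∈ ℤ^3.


Via rank(M_{q-1}∘⋯∘M_p): M ≅ I[1,1]^3, I[1,3].
μ_θ-semistable layers: μ^(1)=3; μ^(2)=1; μ^(3)=-1

((0, 0, 1); (0, 1, 0); (4, 0, 0))


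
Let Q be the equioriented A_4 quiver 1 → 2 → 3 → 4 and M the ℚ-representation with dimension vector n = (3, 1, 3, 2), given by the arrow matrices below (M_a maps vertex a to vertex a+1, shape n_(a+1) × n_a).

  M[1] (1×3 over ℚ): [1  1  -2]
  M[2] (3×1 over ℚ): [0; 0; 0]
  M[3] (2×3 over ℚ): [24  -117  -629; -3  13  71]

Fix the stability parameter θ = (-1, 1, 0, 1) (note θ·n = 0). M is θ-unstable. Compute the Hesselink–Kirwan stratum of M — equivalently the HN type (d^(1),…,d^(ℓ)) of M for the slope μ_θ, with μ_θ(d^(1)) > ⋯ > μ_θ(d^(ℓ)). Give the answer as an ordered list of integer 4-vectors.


Via rank(M_{q-1}∘⋯∘M_p): M ≅ I[1,1]^2, I[1,2], I[3,3], I[3,4]^2.
μ_θ-semistable layers: μ^(1)=1; μ^(2)=0; μ^(3)=-1

((0, 1, 0, 2); (0, 0, 3, 0); (3, 0, 0, 0))


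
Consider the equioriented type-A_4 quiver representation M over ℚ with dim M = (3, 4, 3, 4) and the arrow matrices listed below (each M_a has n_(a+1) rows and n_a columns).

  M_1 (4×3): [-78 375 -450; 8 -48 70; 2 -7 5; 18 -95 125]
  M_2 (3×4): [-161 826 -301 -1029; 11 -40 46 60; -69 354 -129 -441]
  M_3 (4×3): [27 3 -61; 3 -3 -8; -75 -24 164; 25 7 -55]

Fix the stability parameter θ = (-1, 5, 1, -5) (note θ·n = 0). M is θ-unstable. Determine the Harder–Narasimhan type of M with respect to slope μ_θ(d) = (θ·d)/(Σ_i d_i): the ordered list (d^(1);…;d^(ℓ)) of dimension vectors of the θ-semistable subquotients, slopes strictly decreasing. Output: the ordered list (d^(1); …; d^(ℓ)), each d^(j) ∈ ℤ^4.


Interval decomposition of M: I[1,1], I[1,2], I[1,4], I[2,2], I[2,4], I[3,4], I[4,4].
HN type (ℓ=5): μ^(1)=5; μ^(2)=1/3; μ^(3)=-1; μ^(4)=-2; μ^(5)=-5

((0, 2, 0, 0); (0, 2, 2, 2); (3, 0, 0, 0); (0, 0, 1, 1); (0, 0, 0, 1))


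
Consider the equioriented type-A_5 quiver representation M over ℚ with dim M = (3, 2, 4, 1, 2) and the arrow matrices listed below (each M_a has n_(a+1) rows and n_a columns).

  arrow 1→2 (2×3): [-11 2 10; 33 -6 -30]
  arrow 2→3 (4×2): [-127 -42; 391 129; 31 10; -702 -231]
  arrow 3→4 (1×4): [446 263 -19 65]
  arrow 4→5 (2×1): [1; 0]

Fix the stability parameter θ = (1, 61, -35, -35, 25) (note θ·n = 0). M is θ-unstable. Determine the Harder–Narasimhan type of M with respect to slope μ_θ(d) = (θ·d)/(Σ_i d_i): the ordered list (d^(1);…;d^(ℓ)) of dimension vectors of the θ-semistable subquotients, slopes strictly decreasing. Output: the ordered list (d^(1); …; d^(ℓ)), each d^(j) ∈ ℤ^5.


Interval decomposition of M: I[1,1]^2, I[1,5], I[2,3], I[3,3]^2, I[5,5].
HN type (ℓ=5): μ^(1)=25; μ^(2)=13; μ^(3)=1; μ^(4)=-2; μ^(5)=-35

((0, 0, 0, 0, 2); (0, 1, 1, 0, 0); (2, 0, 0, 0, 0); (1, 1, 1, 1, 0); (0, 0, 2, 0, 0))


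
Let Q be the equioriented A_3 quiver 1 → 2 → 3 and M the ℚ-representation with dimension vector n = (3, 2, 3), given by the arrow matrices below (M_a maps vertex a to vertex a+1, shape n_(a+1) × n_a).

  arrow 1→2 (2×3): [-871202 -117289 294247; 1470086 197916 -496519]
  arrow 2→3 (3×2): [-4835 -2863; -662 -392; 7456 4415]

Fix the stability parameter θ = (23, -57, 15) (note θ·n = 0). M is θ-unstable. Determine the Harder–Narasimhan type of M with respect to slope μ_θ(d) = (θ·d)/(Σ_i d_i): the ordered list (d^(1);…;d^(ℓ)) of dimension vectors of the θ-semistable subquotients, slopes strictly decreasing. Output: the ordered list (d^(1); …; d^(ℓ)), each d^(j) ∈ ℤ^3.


Interval decomposition of M: I[1,1], I[1,3]^2, I[3,3].
HN type (ℓ=3): μ^(1)=23; μ^(2)=15; μ^(3)=-17

((1, 0, 0); (0, 0, 3); (2, 2, 0))


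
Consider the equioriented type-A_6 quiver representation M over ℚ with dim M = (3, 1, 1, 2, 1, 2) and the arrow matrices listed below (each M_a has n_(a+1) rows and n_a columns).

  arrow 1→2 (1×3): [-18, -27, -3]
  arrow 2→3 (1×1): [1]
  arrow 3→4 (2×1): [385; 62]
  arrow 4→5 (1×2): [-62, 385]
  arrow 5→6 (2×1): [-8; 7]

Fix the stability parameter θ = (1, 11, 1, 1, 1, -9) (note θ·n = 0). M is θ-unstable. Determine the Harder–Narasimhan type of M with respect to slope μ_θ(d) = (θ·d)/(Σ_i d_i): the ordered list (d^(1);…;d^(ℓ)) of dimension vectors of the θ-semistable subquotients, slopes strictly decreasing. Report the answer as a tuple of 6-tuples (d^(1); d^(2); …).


Via rank(M_{q-1}∘⋯∘M_p): M ≅ I[1,1]^2, I[1,4], I[4,6], I[6,6].
μ_θ-semistable layers: μ^(1)=13/3; μ^(2)=1; μ^(3)=-7/3; μ^(4)=-9

((0, 1, 1, 1, 0, 0); (3, 0, 0, 0, 0, 0); (0, 0, 0, 1, 1, 1); (0, 0, 0, 0, 0, 1))


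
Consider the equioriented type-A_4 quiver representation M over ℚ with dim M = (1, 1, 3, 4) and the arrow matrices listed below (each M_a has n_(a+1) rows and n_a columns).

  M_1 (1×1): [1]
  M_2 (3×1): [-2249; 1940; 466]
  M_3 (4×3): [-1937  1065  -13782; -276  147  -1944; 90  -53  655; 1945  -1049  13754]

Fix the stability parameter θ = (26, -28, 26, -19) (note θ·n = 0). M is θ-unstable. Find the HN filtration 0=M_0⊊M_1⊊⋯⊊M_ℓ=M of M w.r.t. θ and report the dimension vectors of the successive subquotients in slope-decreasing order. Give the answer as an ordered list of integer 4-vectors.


Interval decomposition of M: I[1,4], I[3,4]^2, I[4,4].
HN type (ℓ=3): μ^(1)=7/2; μ^(2)=-1; μ^(3)=-19

((0, 0, 3, 3); (1, 1, 0, 0); (0, 0, 0, 1))


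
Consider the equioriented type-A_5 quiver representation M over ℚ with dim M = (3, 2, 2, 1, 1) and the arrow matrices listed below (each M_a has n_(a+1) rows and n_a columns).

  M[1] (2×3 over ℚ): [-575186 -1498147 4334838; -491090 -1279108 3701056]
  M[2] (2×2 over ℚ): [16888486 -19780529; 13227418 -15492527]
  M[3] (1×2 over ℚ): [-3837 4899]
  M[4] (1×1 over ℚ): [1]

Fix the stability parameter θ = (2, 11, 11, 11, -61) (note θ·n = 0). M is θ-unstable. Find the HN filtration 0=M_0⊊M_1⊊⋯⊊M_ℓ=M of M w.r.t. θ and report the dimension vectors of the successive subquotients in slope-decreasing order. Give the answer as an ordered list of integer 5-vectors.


Via rank(M_{q-1}∘⋯∘M_p): M ≅ I[1,1], I[1,2], I[1,3], I[3,5].
μ_θ-semistable layers: μ^(1)=11; μ^(2)=2; μ^(3)=-13

((0, 2, 1, 0, 0); (3, 0, 0, 0, 0); (0, 0, 1, 1, 1))


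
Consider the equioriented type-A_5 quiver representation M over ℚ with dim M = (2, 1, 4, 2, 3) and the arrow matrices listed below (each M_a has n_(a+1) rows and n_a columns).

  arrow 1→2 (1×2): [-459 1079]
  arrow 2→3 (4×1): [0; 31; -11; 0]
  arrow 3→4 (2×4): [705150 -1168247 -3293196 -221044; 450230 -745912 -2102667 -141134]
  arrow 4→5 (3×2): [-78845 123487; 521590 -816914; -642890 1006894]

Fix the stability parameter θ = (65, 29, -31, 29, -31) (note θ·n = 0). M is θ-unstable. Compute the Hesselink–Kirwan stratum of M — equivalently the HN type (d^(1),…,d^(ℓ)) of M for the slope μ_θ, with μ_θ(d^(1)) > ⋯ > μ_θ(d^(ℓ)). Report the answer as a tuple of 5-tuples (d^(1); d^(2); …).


Interval decomposition of M: I[1,1], I[1,4], I[3,3]^2, I[3,5], I[5,5]^2.
HN type (ℓ=5): μ^(1)=65; μ^(2)=29; μ^(3)=21; μ^(4)=-1; μ^(5)=-31

((1, 0, 0, 0, 0); (0, 0, 0, 1, 0); (1, 1, 1, 0, 0); (0, 0, 0, 1, 1); (0, 0, 3, 0, 2))


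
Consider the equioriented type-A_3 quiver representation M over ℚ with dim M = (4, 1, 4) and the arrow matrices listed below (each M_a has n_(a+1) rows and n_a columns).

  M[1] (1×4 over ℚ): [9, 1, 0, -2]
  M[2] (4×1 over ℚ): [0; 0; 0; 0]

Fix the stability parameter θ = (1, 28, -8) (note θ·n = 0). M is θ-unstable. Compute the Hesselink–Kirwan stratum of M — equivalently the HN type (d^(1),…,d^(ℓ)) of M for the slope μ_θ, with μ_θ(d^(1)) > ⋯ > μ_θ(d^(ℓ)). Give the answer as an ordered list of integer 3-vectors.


Via rank(M_{q-1}∘⋯∘M_p): M ≅ I[1,1]^3, I[1,2], I[3,3]^4.
μ_θ-semistable layers: μ^(1)=28; μ^(2)=1; μ^(3)=-8

((0, 1, 0); (4, 0, 0); (0, 0, 4))


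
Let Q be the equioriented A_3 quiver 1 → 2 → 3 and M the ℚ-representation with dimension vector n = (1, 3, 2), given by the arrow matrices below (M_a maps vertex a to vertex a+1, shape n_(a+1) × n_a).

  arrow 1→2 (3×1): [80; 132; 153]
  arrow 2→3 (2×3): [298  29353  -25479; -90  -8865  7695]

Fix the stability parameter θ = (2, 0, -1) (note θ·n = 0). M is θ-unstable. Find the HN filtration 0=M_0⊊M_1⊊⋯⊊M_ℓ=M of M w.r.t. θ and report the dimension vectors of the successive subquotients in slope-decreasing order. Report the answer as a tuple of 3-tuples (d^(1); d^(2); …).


Interval decomposition of M: I[1,3], I[2,2]^2, I[3,3].
HN type (ℓ=3): μ^(1)=1/3; μ^(2)=0; μ^(3)=-1

((1, 1, 1); (0, 2, 0); (0, 0, 1))


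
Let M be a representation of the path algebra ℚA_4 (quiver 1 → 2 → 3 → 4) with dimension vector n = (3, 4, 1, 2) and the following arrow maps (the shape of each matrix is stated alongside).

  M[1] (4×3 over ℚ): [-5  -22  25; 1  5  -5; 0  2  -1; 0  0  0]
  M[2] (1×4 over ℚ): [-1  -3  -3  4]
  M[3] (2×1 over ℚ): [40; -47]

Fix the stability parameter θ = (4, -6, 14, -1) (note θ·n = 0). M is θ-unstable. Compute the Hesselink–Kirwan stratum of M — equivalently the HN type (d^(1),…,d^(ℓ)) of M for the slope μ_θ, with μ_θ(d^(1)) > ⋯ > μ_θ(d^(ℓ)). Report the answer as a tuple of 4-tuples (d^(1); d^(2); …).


Barcode: M ≅ I[1,2]^2, I[1,4], I[2,2], I[4,4]. HN layers by μ_θ (3 steps, strictly decreasing):
  μ^(1)=13/2; μ^(2)=-1; μ^(3)=-6

((0, 0, 1, 1); (3, 3, 0, 1); (0, 1, 0, 0))


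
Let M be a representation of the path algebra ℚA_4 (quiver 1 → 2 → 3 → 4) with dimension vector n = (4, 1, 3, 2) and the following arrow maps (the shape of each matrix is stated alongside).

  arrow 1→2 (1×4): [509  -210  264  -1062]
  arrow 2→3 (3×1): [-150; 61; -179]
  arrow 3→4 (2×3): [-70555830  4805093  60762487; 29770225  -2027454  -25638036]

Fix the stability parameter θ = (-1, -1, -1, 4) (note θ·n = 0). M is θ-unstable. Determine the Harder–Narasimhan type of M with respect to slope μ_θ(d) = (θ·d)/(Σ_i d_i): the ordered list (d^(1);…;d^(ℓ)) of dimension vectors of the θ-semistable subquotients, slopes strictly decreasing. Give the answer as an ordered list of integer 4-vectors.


Via rank(M_{q-1}∘⋯∘M_p): M ≅ I[1,1]^3, I[1,3], I[3,4]^2.
μ_θ-semistable layers: μ^(1)=4; μ^(2)=-1

((0, 0, 0, 2); (4, 1, 3, 0))


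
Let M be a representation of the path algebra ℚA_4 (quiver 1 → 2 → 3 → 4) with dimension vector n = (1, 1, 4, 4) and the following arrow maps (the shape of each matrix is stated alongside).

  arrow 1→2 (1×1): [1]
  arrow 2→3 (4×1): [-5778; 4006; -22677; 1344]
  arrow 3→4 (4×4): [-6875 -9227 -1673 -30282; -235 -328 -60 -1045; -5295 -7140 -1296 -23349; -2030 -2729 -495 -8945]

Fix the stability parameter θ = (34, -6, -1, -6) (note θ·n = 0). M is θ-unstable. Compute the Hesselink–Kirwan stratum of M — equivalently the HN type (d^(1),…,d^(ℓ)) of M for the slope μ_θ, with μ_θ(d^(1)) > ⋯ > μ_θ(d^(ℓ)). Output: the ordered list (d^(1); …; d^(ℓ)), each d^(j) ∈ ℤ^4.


Barcode: M ≅ I[1,4], I[3,3]^2, I[3,4], I[4,4]^2. HN layers by μ_θ (4 steps, strictly decreasing):
  μ^(1)=21/4; μ^(2)=-1; μ^(3)=-7/2; μ^(4)=-6

((1, 1, 1, 1); (0, 0, 2, 0); (0, 0, 1, 1); (0, 0, 0, 2))


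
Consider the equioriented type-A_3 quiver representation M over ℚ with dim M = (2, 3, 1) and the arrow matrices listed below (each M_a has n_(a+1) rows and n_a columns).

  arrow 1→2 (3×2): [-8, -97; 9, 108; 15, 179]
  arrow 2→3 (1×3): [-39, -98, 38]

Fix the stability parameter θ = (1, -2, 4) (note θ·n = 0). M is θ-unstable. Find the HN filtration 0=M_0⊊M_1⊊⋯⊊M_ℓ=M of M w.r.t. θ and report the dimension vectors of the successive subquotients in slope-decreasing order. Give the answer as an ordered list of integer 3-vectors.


Interval decomposition of M: I[1,2], I[1,3], I[2,2].
HN type (ℓ=3): μ^(1)=4; μ^(2)=-1/2; μ^(3)=-2

((0, 0, 1); (2, 2, 0); (0, 1, 0))


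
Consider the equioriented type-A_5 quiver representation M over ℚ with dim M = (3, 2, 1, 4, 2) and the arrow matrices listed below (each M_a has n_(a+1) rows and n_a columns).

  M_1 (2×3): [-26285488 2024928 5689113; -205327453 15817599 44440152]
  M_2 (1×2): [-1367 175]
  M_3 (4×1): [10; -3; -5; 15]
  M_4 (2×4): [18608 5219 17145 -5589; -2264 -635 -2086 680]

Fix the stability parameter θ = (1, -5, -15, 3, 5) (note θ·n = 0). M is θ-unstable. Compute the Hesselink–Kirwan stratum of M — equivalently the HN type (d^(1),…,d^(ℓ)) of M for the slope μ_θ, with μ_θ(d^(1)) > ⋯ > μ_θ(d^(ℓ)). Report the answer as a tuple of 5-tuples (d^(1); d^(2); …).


Via rank(M_{q-1}∘⋯∘M_p): M ≅ I[1,1], I[1,2], I[1,5], I[4,4]^2, I[4,5].
μ_θ-semistable layers: μ^(1)=5; μ^(2)=3; μ^(3)=1; μ^(4)=-2; μ^(5)=-19/3

((0, 0, 0, 0, 2); (0, 0, 0, 4, 0); (1, 0, 0, 0, 0); (1, 1, 0, 0, 0); (1, 1, 1, 0, 0))


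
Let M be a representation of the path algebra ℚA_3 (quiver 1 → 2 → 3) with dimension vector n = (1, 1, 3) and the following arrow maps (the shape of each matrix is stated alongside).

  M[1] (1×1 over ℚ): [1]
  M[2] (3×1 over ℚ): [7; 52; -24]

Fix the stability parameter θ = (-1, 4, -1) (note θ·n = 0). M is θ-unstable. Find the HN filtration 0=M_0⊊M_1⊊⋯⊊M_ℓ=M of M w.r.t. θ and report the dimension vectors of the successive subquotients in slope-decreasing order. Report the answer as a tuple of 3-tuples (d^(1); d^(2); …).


Interval decomposition of M: I[1,3], I[3,3]^2.
HN type (ℓ=2): μ^(1)=3/2; μ^(2)=-1

((0, 1, 1); (1, 0, 2))


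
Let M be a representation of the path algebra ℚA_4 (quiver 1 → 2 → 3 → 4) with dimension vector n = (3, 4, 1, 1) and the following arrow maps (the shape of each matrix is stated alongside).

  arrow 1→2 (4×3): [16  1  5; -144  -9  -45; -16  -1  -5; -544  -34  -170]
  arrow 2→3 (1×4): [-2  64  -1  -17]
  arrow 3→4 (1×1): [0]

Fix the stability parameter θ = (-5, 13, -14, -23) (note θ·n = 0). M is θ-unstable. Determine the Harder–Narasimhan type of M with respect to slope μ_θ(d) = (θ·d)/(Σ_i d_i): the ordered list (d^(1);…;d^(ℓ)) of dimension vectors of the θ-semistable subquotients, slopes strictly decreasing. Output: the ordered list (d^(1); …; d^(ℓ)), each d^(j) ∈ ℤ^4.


Interval decomposition of M: I[1,1]^2, I[1,3], I[2,2]^3, I[4,4].
HN type (ℓ=4): μ^(1)=13; μ^(2)=-1/2; μ^(3)=-5; μ^(4)=-23

((0, 3, 0, 0); (0, 1, 1, 0); (3, 0, 0, 0); (0, 0, 0, 1))


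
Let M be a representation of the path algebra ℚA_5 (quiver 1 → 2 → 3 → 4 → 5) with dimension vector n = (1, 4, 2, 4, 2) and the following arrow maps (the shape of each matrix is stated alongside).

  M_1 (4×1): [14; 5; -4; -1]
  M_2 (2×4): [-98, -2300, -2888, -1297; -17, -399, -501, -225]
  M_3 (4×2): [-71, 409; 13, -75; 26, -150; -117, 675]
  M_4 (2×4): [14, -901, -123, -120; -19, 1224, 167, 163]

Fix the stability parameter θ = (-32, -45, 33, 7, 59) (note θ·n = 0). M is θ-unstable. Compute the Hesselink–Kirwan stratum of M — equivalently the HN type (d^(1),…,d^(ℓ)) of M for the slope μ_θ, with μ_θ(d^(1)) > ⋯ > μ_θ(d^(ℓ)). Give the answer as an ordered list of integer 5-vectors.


Barcode: M ≅ I[1,5], I[2,2]^2, I[2,5], I[4,4]^2. HN layers by μ_θ (5 steps, strictly decreasing):
  μ^(1)=59; μ^(2)=20; μ^(3)=7; μ^(4)=-77/2; μ^(5)=-45

((0, 0, 0, 0, 2); (0, 0, 2, 2, 0); (0, 0, 0, 2, 0); (1, 1, 0, 0, 0); (0, 3, 0, 0, 0))


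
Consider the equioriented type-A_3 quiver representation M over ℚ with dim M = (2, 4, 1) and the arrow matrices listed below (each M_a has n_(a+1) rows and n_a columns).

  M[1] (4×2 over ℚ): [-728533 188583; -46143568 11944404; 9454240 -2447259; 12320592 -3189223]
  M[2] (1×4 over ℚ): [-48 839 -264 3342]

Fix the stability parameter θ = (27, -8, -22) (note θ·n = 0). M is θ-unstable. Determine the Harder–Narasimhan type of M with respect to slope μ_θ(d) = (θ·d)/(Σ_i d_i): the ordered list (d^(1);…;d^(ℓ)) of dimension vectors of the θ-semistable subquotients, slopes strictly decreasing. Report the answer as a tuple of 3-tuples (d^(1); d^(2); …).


Via rank(M_{q-1}∘⋯∘M_p): M ≅ I[1,2], I[1,3], I[2,2]^2.
μ_θ-semistable layers: μ^(1)=19/2; μ^(2)=-1; μ^(3)=-8

((1, 1, 0); (1, 1, 1); (0, 2, 0))


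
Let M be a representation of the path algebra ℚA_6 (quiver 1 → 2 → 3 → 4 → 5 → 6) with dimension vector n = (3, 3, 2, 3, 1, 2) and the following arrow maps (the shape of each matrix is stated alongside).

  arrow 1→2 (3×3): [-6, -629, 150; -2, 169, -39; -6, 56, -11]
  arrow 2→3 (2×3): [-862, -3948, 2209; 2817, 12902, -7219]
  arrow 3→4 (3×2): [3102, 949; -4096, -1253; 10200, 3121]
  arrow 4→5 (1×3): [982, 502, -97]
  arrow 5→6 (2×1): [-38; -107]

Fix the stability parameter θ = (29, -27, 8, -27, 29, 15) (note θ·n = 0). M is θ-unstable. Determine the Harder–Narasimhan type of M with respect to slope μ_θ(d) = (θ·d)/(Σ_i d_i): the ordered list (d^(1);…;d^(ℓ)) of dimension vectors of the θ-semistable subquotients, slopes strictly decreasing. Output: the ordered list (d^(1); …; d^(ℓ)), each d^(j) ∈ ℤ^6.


Barcode: M ≅ I[1,2], I[1,4], I[1,6], I[4,4], I[6,6]. HN layers by μ_θ (5 steps, strictly decreasing):
  μ^(1)=22; μ^(2)=15; μ^(3)=1; μ^(4)=-17/4; μ^(5)=-27

((0, 0, 0, 0, 1, 1); (0, 0, 0, 0, 0, 1); (1, 1, 0, 0, 0, 0); (2, 2, 2, 2, 0, 0); (0, 0, 0, 1, 0, 0))


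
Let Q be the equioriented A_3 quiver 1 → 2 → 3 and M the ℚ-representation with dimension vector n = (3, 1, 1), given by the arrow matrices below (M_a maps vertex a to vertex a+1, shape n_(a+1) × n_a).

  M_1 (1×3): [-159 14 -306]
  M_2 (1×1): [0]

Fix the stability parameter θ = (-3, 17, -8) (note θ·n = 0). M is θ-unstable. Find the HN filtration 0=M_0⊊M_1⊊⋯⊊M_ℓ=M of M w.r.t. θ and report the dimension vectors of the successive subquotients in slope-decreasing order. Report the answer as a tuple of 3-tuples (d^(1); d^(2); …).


Interval decomposition of M: I[1,1]^2, I[1,2], I[3,3].
HN type (ℓ=3): μ^(1)=17; μ^(2)=-3; μ^(3)=-8

((0, 1, 0); (3, 0, 0); (0, 0, 1))


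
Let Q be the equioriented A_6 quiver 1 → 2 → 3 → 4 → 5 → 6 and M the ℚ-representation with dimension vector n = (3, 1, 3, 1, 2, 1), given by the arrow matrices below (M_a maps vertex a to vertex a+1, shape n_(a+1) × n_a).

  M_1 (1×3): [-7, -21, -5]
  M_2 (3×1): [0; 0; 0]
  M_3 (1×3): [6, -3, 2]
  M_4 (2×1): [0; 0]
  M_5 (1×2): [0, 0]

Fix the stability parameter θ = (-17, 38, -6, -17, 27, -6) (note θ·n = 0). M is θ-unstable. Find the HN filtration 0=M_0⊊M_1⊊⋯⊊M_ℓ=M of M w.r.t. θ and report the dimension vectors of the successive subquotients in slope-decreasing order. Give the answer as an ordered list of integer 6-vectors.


Barcode: M ≅ I[1,1]^2, I[1,2], I[3,3]^2, I[3,4], I[5,5]^2, I[6,6]. HN layers by μ_θ (5 steps, strictly decreasing):
  μ^(1)=38; μ^(2)=27; μ^(3)=-6; μ^(4)=-23/2; μ^(5)=-17

((0, 1, 0, 0, 0, 0); (0, 0, 0, 0, 2, 0); (0, 0, 2, 0, 0, 1); (0, 0, 1, 1, 0, 0); (3, 0, 0, 0, 0, 0))


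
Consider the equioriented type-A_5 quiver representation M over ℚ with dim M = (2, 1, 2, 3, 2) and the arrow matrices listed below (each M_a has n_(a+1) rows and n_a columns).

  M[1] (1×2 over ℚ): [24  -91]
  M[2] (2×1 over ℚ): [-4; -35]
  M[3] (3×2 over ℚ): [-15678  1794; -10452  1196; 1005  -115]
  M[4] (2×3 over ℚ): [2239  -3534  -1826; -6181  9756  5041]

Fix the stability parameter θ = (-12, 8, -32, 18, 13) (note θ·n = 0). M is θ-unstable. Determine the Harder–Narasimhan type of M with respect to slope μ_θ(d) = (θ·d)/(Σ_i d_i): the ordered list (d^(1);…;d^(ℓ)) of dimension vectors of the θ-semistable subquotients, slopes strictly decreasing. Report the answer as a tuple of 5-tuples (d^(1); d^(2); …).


Interval decomposition of M: I[1,1], I[1,5], I[3,3], I[4,4], I[4,5].
HN type (ℓ=4): μ^(1)=18; μ^(2)=31/2; μ^(3)=-12; μ^(4)=-32

((0, 0, 0, 1, 0); (0, 0, 0, 2, 2); (2, 1, 1, 0, 0); (0, 0, 1, 0, 0))


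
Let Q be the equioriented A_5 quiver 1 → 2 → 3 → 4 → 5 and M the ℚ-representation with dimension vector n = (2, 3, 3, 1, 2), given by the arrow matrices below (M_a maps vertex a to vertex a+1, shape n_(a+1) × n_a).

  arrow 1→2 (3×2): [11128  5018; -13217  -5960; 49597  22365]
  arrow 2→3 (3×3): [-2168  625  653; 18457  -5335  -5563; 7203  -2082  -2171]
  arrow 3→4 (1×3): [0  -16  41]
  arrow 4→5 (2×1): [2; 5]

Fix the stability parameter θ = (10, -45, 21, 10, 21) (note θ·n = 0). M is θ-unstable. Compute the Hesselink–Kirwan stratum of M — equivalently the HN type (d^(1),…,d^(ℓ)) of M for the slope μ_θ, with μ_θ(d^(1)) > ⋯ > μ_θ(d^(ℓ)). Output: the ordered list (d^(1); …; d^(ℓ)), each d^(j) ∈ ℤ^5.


Barcode: M ≅ I[1,3], I[1,5], I[2,3], I[5,5]. HN layers by μ_θ (4 steps, strictly decreasing):
  μ^(1)=21; μ^(2)=31/2; μ^(3)=-35/2; μ^(4)=-45

((0, 0, 2, 0, 2); (0, 0, 1, 1, 0); (2, 2, 0, 0, 0); (0, 1, 0, 0, 0))


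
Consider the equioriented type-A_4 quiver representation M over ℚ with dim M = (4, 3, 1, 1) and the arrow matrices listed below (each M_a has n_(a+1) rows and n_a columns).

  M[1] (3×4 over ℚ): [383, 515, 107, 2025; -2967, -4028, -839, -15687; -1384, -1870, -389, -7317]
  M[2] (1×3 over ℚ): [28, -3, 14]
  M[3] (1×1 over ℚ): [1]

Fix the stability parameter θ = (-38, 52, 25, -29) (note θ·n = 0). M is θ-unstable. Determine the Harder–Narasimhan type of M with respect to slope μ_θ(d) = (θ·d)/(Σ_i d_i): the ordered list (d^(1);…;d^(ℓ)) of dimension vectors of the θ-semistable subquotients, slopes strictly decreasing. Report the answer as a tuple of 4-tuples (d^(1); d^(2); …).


Interval decomposition of M: I[1,1], I[1,2]^2, I[1,4].
HN type (ℓ=3): μ^(1)=52; μ^(2)=16; μ^(3)=-38

((0, 2, 0, 0); (0, 1, 1, 1); (4, 0, 0, 0))


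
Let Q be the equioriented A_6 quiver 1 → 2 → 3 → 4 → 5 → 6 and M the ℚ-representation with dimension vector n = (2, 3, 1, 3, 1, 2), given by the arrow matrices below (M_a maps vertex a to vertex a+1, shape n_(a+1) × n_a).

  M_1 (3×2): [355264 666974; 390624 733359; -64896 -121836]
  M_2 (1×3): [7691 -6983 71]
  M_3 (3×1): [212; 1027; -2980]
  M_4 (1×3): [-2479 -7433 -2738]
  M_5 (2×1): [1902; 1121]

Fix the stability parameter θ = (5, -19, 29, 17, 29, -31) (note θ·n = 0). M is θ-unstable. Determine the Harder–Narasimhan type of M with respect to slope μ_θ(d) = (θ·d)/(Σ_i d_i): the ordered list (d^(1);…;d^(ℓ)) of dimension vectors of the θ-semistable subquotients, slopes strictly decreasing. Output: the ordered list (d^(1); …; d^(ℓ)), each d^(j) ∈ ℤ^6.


Barcode: M ≅ I[1,1], I[1,6], I[2,2]^2, I[4,4]^2, I[6,6]. HN layers by μ_θ (6 steps, strictly decreasing):
  μ^(1)=17; μ^(2)=11; μ^(3)=5; μ^(4)=-7; μ^(5)=-19; μ^(6)=-31

((0, 0, 0, 2, 0, 0); (0, 0, 1, 1, 1, 1); (1, 0, 0, 0, 0, 0); (1, 1, 0, 0, 0, 0); (0, 2, 0, 0, 0, 0); (0, 0, 0, 0, 0, 1))


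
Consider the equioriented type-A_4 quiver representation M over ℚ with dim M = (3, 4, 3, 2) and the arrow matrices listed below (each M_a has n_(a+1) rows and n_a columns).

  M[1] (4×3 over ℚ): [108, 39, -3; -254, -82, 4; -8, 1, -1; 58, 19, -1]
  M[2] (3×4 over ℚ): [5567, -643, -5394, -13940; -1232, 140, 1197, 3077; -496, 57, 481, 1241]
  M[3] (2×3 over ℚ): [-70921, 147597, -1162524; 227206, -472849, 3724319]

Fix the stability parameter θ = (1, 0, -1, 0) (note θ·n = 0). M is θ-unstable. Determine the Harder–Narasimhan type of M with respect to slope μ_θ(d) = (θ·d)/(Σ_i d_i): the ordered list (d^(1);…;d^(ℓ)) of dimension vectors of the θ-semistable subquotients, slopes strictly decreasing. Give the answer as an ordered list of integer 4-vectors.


Interval decomposition of M: I[1,1], I[1,4]^2, I[2,2], I[2,3].
HN type (ℓ=3): μ^(1)=1; μ^(2)=0; μ^(3)=-1/2

((1, 0, 0, 0); (2, 3, 2, 2); (0, 1, 1, 0))


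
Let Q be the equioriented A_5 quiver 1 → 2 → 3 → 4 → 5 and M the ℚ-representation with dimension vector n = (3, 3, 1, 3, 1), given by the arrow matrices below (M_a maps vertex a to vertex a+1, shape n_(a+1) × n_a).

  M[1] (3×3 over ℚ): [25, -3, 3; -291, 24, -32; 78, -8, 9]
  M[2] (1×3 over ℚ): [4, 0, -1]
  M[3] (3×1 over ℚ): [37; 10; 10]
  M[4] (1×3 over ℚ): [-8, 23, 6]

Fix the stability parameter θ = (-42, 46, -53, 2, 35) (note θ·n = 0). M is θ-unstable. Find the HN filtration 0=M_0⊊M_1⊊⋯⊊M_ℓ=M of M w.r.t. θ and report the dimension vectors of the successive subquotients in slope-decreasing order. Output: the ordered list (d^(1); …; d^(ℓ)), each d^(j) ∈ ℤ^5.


Barcode: M ≅ I[1,2]^2, I[1,5], I[4,4]^2. HN layers by μ_θ (5 steps, strictly decreasing):
  μ^(1)=46; μ^(2)=35; μ^(3)=2; μ^(4)=-7/2; μ^(5)=-42

((0, 2, 0, 0, 0); (0, 0, 0, 0, 1); (0, 0, 0, 3, 0); (0, 1, 1, 0, 0); (3, 0, 0, 0, 0))


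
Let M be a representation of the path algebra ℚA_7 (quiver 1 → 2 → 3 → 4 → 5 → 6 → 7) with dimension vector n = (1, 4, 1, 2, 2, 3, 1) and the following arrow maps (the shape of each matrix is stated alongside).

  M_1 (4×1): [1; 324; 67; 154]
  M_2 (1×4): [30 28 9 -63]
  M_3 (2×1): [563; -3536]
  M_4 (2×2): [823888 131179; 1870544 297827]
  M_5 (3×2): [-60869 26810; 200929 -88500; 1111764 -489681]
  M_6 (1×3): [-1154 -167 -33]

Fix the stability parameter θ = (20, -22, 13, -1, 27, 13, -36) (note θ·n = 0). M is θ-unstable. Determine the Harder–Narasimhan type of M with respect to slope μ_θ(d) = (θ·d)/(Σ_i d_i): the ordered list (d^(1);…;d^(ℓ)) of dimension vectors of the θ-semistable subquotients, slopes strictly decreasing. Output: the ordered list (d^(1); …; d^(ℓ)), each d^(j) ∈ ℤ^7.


Barcode: M ≅ I[1,4], I[2,2]^3, I[4,6], I[5,7], I[6,6]. HN layers by μ_θ (6 steps, strictly decreasing):
  μ^(1)=20; μ^(2)=13; μ^(3)=6; μ^(4)=4/3; μ^(5)=-1; μ^(6)=-22

((0, 0, 0, 0, 1, 1, 0); (0, 0, 0, 0, 0, 1, 0); (0, 0, 1, 1, 0, 0, 0); (0, 0, 0, 0, 1, 1, 1); (1, 1, 0, 1, 0, 0, 0); (0, 3, 0, 0, 0, 0, 0))


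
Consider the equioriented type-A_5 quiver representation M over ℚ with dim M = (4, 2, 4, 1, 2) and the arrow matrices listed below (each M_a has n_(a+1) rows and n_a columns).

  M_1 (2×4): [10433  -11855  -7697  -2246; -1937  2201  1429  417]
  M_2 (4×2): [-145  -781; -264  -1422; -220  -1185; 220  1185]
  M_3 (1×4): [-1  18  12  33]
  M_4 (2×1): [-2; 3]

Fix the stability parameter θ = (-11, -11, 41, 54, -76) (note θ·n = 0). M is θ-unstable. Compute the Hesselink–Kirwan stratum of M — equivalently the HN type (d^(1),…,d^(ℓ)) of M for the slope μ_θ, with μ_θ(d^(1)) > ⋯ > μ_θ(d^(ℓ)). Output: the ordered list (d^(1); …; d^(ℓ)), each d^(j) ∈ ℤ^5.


Via rank(M_{q-1}∘⋯∘M_p): M ≅ I[1,1]^2, I[1,3], I[1,5], I[3,3]^2, I[5,5].
μ_θ-semistable layers: μ^(1)=41; μ^(2)=19/3; μ^(3)=-11; μ^(4)=-76

((0, 0, 3, 0, 0); (0, 0, 1, 1, 1); (4, 2, 0, 0, 0); (0, 0, 0, 0, 1))


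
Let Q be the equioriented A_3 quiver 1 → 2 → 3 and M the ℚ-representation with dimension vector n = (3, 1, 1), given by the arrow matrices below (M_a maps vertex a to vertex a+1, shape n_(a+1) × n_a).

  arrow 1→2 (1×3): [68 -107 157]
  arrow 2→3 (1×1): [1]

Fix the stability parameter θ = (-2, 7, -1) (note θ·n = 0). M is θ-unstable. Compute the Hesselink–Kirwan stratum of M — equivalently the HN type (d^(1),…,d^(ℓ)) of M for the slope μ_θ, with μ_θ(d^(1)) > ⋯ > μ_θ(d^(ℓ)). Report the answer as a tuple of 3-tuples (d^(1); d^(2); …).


Via rank(M_{q-1}∘⋯∘M_p): M ≅ I[1,1]^2, I[1,3].
μ_θ-semistable layers: μ^(1)=3; μ^(2)=-2

((0, 1, 1); (3, 0, 0))


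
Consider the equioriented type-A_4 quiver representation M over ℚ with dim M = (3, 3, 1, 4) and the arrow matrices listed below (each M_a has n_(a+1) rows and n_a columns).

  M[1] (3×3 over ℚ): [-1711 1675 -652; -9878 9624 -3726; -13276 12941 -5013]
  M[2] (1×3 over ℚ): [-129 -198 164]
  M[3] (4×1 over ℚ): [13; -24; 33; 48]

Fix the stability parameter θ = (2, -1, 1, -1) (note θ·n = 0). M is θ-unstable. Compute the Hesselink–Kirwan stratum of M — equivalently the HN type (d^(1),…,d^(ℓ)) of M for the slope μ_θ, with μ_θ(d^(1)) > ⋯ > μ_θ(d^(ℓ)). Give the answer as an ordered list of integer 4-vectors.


Barcode: M ≅ I[1,2]^2, I[1,4], I[4,4]^3. HN layers by μ_θ (3 steps, strictly decreasing):
  μ^(1)=1/2; μ^(2)=1/4; μ^(3)=-1

((2, 2, 0, 0); (1, 1, 1, 1); (0, 0, 0, 3))


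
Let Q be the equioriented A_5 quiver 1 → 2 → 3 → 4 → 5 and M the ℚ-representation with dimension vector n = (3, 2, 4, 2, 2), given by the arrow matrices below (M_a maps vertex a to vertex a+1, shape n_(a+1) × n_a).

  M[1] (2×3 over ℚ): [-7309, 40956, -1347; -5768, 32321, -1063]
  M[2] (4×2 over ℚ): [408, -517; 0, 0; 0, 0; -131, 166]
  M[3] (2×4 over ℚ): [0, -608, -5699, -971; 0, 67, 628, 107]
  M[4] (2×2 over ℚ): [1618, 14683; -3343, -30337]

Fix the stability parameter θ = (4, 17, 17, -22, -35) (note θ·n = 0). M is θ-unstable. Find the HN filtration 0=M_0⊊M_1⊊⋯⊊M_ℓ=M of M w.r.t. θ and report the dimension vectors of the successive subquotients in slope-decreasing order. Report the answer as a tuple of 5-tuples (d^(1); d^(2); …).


Via rank(M_{q-1}∘⋯∘M_p): M ≅ I[1,1], I[1,3], I[1,5], I[3,3], I[3,5].
μ_θ-semistable layers: μ^(1)=17; μ^(2)=4; μ^(3)=-19/5; μ^(4)=-40/3

((0, 1, 2, 0, 0); (2, 0, 0, 0, 0); (1, 1, 1, 1, 1); (0, 0, 1, 1, 1))


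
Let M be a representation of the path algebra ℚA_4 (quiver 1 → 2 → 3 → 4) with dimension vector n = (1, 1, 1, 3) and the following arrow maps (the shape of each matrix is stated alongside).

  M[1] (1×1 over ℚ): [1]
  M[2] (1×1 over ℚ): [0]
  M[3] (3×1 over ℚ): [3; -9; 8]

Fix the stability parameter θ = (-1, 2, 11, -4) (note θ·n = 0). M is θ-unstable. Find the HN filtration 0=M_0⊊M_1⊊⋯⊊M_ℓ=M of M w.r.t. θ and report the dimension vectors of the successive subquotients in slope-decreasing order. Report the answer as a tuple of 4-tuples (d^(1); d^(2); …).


Via rank(M_{q-1}∘⋯∘M_p): M ≅ I[1,2], I[3,4], I[4,4]^2.
μ_θ-semistable layers: μ^(1)=7/2; μ^(2)=2; μ^(3)=-1; μ^(4)=-4

((0, 0, 1, 1); (0, 1, 0, 0); (1, 0, 0, 0); (0, 0, 0, 2))


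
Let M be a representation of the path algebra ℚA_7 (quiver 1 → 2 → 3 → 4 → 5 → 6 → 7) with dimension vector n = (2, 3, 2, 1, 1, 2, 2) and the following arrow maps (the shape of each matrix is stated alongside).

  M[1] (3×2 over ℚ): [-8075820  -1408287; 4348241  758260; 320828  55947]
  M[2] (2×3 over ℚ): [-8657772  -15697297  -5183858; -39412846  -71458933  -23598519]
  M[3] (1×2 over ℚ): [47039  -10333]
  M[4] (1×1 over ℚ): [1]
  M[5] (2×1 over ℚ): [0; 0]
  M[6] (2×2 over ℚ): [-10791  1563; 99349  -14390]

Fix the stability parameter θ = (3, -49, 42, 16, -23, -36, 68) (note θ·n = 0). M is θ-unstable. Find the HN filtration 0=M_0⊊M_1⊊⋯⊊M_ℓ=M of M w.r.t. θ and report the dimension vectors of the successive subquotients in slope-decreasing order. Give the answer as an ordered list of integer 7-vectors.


Interval decomposition of M: I[1,3], I[1,5], I[2,2], I[6,7]^2.
HN type (ℓ=6): μ^(1)=68; μ^(2)=42; μ^(3)=35/3; μ^(4)=-23; μ^(5)=-36; μ^(6)=-49

((0, 0, 0, 0, 0, 0, 2); (0, 0, 1, 0, 0, 0, 0); (0, 0, 1, 1, 1, 0, 0); (2, 2, 0, 0, 0, 0, 0); (0, 0, 0, 0, 0, 2, 0); (0, 1, 0, 0, 0, 0, 0))


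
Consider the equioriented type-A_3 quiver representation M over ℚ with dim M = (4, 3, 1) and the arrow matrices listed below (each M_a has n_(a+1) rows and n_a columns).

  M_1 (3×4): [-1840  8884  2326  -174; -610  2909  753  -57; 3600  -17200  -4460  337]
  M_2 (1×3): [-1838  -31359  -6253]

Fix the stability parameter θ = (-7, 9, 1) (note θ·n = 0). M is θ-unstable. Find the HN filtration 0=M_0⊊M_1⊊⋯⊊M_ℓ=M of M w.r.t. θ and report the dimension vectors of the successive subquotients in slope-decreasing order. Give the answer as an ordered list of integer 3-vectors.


Barcode: M ≅ I[1,1], I[1,2]^2, I[1,3]. HN layers by μ_θ (3 steps, strictly decreasing):
  μ^(1)=9; μ^(2)=5; μ^(3)=-7

((0, 2, 0); (0, 1, 1); (4, 0, 0))


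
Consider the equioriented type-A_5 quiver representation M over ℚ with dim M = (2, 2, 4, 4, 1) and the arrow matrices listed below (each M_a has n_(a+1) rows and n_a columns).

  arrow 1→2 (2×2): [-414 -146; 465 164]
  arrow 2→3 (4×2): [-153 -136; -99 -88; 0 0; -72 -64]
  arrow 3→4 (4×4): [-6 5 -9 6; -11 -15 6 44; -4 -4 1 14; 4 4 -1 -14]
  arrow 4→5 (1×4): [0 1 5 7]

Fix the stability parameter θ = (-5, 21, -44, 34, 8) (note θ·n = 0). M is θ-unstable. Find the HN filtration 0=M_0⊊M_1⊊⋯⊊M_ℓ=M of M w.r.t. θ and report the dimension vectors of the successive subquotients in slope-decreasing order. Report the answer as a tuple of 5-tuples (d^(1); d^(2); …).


Via rank(M_{q-1}∘⋯∘M_p): M ≅ I[1,2], I[1,4], I[3,3], I[3,4], I[3,5], I[4,4].
μ_θ-semistable layers: μ^(1)=34; μ^(2)=21; μ^(3)=-5; μ^(4)=-28/3; μ^(5)=-44

((0, 0, 0, 3, 0); (0, 1, 0, 1, 1); (1, 0, 0, 0, 0); (1, 1, 1, 0, 0); (0, 0, 3, 0, 0))
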